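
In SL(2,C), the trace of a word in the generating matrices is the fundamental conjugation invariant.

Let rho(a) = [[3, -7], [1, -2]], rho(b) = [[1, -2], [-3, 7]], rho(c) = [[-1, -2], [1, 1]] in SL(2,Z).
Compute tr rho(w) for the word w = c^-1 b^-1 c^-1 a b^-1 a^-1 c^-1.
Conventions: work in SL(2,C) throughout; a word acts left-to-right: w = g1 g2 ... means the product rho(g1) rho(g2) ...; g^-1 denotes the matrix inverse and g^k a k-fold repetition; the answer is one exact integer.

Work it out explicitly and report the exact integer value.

-10

rho(c^-1) = [[1, 2], [-1, -1]]
... * rho(b^-1) = [[7, 2], [3, 1]]  ->  [[13, 4], [-10, -3]]
... * rho(c^-1) = [[1, 2], [-1, -1]]  ->  [[9, 22], [-7, -17]]
... * rho(a) = [[3, -7], [1, -2]]  ->  [[49, -107], [-38, 83]]
... * rho(b^-1) = [[7, 2], [3, 1]]  ->  [[22, -9], [-17, 7]]
... * rho(a^-1) = [[-2, 7], [-1, 3]]  ->  [[-35, 127], [27, -98]]
... * rho(c^-1) = [[1, 2], [-1, -1]]  ->  [[-162, -197], [125, 152]]
tr = -162 + 152 = -10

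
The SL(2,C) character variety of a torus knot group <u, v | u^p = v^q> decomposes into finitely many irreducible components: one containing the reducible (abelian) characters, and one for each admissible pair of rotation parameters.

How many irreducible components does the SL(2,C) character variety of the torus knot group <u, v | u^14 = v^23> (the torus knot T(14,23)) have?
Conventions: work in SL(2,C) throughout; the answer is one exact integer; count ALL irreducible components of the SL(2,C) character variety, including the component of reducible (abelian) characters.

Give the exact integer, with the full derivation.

For T(14,23): irreducibility forces the central element u^14 = v^23 to one of +I, -I.
So on each irreducible component the traces are pinned: tr(u) = 2*cos(pi*alpha/14) with 1 <= alpha <= 13, tr(v) = 2*cos(pi*beta/23) with 1 <= beta <= 22.
u^14 = (-1)^alpha I and v^23 = (-1)^beta I must agree, so alpha and beta have equal parity.
Enumerate parity-matched pairs: 7*11 odd-odd plus 6*11 even-even gives 143.
Total: 143 irreducible-character components + 1 reducible (abelian) component = 144.

144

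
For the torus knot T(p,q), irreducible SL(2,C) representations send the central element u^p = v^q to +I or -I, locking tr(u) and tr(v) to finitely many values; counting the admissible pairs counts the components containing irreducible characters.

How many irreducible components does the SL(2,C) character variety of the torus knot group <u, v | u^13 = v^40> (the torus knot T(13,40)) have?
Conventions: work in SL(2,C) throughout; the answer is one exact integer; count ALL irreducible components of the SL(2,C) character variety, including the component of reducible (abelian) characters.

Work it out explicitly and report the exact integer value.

235

For T(13,40): irreducibility forces the central element u^13 = v^40 to one of +I, -I.
So on each irreducible component the traces are pinned: tr(u) = 2*cos(pi*alpha/13) with 1 <= alpha <= 12, tr(v) = 2*cos(pi*beta/40) with 1 <= beta <= 39.
Consistency of u^13 = (-1)^alpha I with v^40 = (-1)^beta I forces alpha = beta (mod 2).
Counting: 6 odd alphas x 20 odd betas + 6 even alphas x 19 even betas = 120 + 114 = 234.
That is 234 components of irreducible characters, and with the reducible (abelian) component the total is 235.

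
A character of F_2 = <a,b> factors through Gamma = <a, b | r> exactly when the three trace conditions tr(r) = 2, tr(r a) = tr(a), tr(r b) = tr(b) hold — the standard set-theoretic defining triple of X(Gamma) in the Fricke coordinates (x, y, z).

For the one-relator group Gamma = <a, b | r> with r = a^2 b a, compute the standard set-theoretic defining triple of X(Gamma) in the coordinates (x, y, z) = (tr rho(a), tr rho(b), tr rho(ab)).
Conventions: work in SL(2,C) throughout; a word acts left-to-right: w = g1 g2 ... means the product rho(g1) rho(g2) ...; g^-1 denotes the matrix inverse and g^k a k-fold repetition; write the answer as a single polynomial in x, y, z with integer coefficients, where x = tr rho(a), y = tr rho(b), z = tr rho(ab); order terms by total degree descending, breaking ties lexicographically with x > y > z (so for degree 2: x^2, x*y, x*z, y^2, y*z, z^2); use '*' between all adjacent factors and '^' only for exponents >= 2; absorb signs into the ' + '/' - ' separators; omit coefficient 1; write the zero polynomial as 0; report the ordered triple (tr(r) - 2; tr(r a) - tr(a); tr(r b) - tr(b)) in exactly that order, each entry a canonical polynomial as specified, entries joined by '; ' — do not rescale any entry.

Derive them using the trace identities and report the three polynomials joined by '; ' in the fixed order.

x^2*z - x*y - z - 2; x^3*z - x^2*y - 2*x*z - x + y; x*z^2 - y*z - x - y

tr(a b a) = tr(a)*tr(b a) - tr(b)  (reduce the a square) = x*z - y
apply: tr(a^2 b a) = tr(a)*tr(a b a) - tr(a b)  (reduce the a square) = x^2*z - x*y - z
tr(a^2 b a^2) = tr(a)*tr(a^2 b a) - tr(a^2 b)  (reduce the a square) = x^3*z - x^2*y - 2*x*z + y
apply: tr(b a b a) = tr(a b)*tr(a b) - tr(1)   [split at repeated a] = z^2 - 2
tr(b a b) = tr(b)*tr(a b) - tr(a) = y*z - x
apply: tr(a^2 b a b) = tr(a)*tr(b a b a) - tr(b a b) = x*z^2 - y*z - x
assemble the triple (tr(r) - 2; tr(r a) - x; tr(r b) - y)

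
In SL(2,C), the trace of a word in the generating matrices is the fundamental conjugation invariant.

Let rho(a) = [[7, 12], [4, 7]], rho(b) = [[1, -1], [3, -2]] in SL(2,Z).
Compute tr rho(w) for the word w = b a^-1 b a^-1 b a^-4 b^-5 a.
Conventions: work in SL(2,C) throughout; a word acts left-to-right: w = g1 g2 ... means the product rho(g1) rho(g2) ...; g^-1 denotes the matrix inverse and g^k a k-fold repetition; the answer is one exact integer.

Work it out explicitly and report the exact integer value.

-4814467735

rho(b) = [[1, -1], [3, -2]]
... * rho(a^-1) = [[7, -12], [-4, 7]]  ->  [[11, -19], [29, -50]]
... * rho(b) = [[1, -1], [3, -2]]  ->  [[-46, 27], [-121, 71]]
... * rho(a^-1) = [[7, -12], [-4, 7]]  ->  [[-430, 741], [-1131, 1949]]
... * rho(b) = [[1, -1], [3, -2]]  ->  [[1793, -1052], [4716, -2767]]
... * rho(a^-1) = [[7, -12], [-4, 7]]  ->  [[16759, -28880], [44080, -75961]]
... * rho(a^-1) = [[7, -12], [-4, 7]]  ->  [[232833, -403268], [612404, -1060687]]
... * rho(a^-1) = [[7, -12], [-4, 7]]  ->  [[3242903, -5616872], [8529576, -14773657]]
... * rho(a^-1) = [[7, -12], [-4, 7]]  ->  [[45167809, -78232940], [118801660, -205770511]]
... * rho(b^-1) = [[-2, 1], [-3, 1]]  ->  [[144363202, -33065131], [379708213, -86968851]]
... * rho(b^-1) = [[-2, 1], [-3, 1]]  ->  [[-189531011, 111298071], [-498509873, 292739362]]
... * rho(b^-1) = [[-2, 1], [-3, 1]]  ->  [[45167809, -78232940], [118801660, -205770511]]
... * rho(b^-1) = [[-2, 1], [-3, 1]]  ->  [[144363202, -33065131], [379708213, -86968851]]
... * rho(b^-1) = [[-2, 1], [-3, 1]]  ->  [[-189531011, 111298071], [-498509873, 292739362]]
... * rho(a) = [[7, 12], [4, 7]]  ->  [[-881524793, -1495285635], [-2318611663, -3932942942]]
tr = -881524793 + -3932942942 = -4814467735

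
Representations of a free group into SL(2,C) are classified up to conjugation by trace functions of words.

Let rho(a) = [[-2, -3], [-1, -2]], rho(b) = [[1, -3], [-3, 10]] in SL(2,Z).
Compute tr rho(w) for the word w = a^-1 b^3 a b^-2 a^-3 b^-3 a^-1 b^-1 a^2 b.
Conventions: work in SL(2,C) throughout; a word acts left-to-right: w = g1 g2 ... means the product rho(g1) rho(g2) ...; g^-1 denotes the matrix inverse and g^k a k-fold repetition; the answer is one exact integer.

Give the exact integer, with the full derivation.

4314870003473

rho(a^-1) = [[-2, 3], [1, -2]]
... * rho(b) = [[1, -3], [-3, 10]]  ->  [[-11, 36], [7, -23]]
... * rho(b) = [[1, -3], [-3, 10]]  ->  [[-119, 393], [76, -251]]
... * rho(b) = [[1, -3], [-3, 10]]  ->  [[-1298, 4287], [829, -2738]]
... * rho(a) = [[-2, -3], [-1, -2]]  ->  [[-1691, -4680], [1080, 2989]]
... * rho(b^-1) = [[10, 3], [3, 1]]  ->  [[-30950, -9753], [19767, 6229]]
... * rho(b^-1) = [[10, 3], [3, 1]]  ->  [[-338759, -102603], [216357, 65530]]
... * rho(a^-1) = [[-2, 3], [1, -2]]  ->  [[574915, -811071], [-367184, 518011]]
... * rho(a^-1) = [[-2, 3], [1, -2]]  ->  [[-1960901, 3346887], [1252379, -2137574]]
... * rho(a^-1) = [[-2, 3], [1, -2]]  ->  [[7268689, -12576477], [-4642332, 8032285]]
... * rho(b^-1) = [[10, 3], [3, 1]]  ->  [[34957459, 9229590], [-22326465, -5894711]]
... * rho(b^-1) = [[10, 3], [3, 1]]  ->  [[377263360, 114101967], [-240948783, -72874106]]
... * rho(b^-1) = [[10, 3], [3, 1]]  ->  [[4114939501, 1245892047], [-2628110148, -795720455]]
... * rho(a^-1) = [[-2, 3], [1, -2]]  ->  [[-6983986955, 9853034409], [4460499841, -6292889534]]
... * rho(b^-1) = [[10, 3], [3, 1]]  ->  [[-40280766323, -11098926456], [25726329808, 7088609989]]
... * rho(a) = [[-2, -3], [-1, -2]]  ->  [[91660459102, 143040151881], [-58541269605, -91356209402]]
... * rho(a) = [[-2, -3], [-1, -2]]  ->  [[-326361070085, -561061681068], [208438748612, 358336227619]]
... * rho(b) = [[1, -3], [-3, 10]]  ->  [[1356823973119, -4631533600425], [-866569934245, 2958046030354]]
tr = 1356823973119 + 2958046030354 = 4314870003473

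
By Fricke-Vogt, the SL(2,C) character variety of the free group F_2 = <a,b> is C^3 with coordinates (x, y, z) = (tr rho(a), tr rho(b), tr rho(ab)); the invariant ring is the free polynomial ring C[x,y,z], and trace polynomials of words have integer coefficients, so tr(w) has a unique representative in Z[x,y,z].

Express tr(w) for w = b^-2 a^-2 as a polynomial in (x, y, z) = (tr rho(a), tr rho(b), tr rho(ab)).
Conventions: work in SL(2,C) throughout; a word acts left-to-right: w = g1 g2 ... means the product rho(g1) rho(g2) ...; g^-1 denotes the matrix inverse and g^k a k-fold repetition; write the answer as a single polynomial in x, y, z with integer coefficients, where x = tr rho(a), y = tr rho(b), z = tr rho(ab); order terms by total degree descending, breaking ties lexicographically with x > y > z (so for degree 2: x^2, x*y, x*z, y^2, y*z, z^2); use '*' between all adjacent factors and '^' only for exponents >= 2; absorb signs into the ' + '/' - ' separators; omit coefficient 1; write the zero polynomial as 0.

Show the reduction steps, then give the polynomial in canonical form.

tr(a^-1) = tr(a) = x
tr(a^-2) = tr(a^-1) * tr(a) - tr(1) = x^2 - 2
tr(b a^-1) = tr(b) * tr(a) - tr(b a) = x*y - z
tr(a^-2 b) = tr(b a^-1) * tr(a) - tr(b) = x^2*y - x*z - y
so tr(b^-1 a^-2) = tr(a^-2) * tr(b) - tr(a^-2 b) = x*z - y
tr(b^-2 a^-2) = tr(b^-1 a^-2) * tr(b) - tr(b^-1 a^-2 b) = x*y*z - x^2 - y^2 + 2

x*y*z - x^2 - y^2 + 2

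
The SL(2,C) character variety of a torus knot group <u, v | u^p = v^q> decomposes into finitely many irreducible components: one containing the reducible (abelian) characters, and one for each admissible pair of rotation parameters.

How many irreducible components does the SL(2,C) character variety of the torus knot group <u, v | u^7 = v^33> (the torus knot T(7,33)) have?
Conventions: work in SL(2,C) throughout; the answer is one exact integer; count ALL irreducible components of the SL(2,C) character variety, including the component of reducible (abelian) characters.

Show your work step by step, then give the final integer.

97

In the torus knot group T(7,33), u^7 = v^33 is central, so an irreducible representation sends it to +I or -I (Schur).
This locks tr(u) to 2*cos(pi*alpha/7), alpha in 1..6, and tr(v) to 2*cos(pi*beta/33), beta in 1..32, on each component of irreducible characters.
u^7 = (-1)^alpha I and v^33 = (-1)^beta I must agree, so alpha and beta have equal parity.
count pairs: odd alpha (3 choices) x odd beta (16), plus even alpha (3) x even beta (16): 3*16 + 3*16 = 96.
components with irreducible characters: 96; plus the single component of reducible (abelian) characters: total 97.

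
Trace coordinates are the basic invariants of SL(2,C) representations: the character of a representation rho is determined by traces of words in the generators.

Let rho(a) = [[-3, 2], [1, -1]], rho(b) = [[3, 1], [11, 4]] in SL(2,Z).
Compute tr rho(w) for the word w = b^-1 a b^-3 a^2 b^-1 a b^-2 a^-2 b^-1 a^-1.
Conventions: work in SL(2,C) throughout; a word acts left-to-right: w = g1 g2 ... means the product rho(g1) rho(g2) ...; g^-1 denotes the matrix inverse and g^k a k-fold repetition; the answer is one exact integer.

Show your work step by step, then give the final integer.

rho(b^-1) = [[4, -1], [-11, 3]]
... * rho(a) = [[-3, 2], [1, -1]]  ->  [[-13, 9], [36, -25]]
... * rho(b^-1) = [[4, -1], [-11, 3]]  ->  [[-151, 40], [419, -111]]
... * rho(b^-1) = [[4, -1], [-11, 3]]  ->  [[-1044, 271], [2897, -752]]
... * rho(b^-1) = [[4, -1], [-11, 3]]  ->  [[-7157, 1857], [19860, -5153]]
... * rho(a) = [[-3, 2], [1, -1]]  ->  [[23328, -16171], [-64733, 44873]]
... * rho(a) = [[-3, 2], [1, -1]]  ->  [[-86155, 62827], [239072, -174339]]
... * rho(b^-1) = [[4, -1], [-11, 3]]  ->  [[-1035717, 274636], [2874017, -762089]]
... * rho(a) = [[-3, 2], [1, -1]]  ->  [[3381787, -2346070], [-9384140, 6510123]]
... * rho(b^-1) = [[4, -1], [-11, 3]]  ->  [[39333918, -10419997], [-109147913, 28914509]]
... * rho(b^-1) = [[4, -1], [-11, 3]]  ->  [[271955639, -70593909], [-754651251, 195891440]]
... * rho(a^-1) = [[-1, -2], [-1, -3]]  ->  [[-201361730, -332129551], [558759811, 921628182]]
... * rho(a^-1) = [[-1, -2], [-1, -3]]  ->  [[533491281, 1399112113], [-1480387993, -3882404168]]
... * rho(b^-1) = [[4, -1], [-11, 3]]  ->  [[-13256268119, 3663845058], [36784893876, -10166824511]]
... * rho(a^-1) = [[-1, -2], [-1, -3]]  ->  [[9592423061, 15521001064], [-26618069365, -43069314219]]
tr = 9592423061 + -43069314219 = -33476891158

-33476891158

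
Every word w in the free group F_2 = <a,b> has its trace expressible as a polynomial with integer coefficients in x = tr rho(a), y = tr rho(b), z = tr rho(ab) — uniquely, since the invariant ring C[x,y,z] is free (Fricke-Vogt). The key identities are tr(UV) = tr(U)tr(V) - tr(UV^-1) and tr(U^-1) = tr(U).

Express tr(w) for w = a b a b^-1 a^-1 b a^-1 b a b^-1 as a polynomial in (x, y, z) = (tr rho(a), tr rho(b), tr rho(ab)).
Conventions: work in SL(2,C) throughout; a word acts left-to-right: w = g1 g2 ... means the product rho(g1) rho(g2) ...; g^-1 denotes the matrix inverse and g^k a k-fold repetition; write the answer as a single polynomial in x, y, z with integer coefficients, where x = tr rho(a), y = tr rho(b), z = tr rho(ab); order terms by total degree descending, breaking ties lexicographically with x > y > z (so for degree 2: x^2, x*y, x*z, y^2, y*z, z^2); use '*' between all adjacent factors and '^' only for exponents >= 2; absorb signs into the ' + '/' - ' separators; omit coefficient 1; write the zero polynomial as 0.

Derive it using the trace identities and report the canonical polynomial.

trace(b a b a) = trace(b a)*trace(b a) - trace(1) = z^2 - 2
next, trace(b a b) = trace(b)*trace(a b) - trace(a) = y*z - x
next, trace(a b a b a) = trace(a)*trace(b a b a) - trace(b a b) = x*z^2 - y*z - x
trace(a b a b a b) = trace(a b a b)*trace(a b) - trace(b a) = z^3 - 3*z
next, trace(b a b^-1 a b a) = trace(a b a b a)*trace(b) - trace(a b a b a b) = x*y*z^2 - y^2*z - z^3 - x*y + 3*z
trace(b a^2) = trace(a)*trace(b a) - trace(b) = x*z - y
trace(a b a^2) = trace(a)*trace(b a^2) - trace(b a) = x^2*z - x*y - z
and trace(b a^2 b^2 a) = trace(b)*trace(a b a^2 b) - trace(a b a^2) = x*y*z^2 - x^2*z - y^2*z + z
trace(b^3 a) = trace(b)*trace(b a b) - trace(b a) = y^2*z - x*y - z
next, trace(b^2) = trace(b)*trace(b) - trace(1) = y^2 - 2
and trace(b^3) = trace(b)*trace(b^2) - trace(b) = y^3 - 3*y
trace(b a^2 b^2) = trace(a)*trace(b^3 a) - trace(b^3) = x*y^2*z - x^2*y - y^3 - x*z + 3*y
and trace(a b^2 a^2 b a) = trace(a)*trace(b a^2 b^2 a) - trace(b a^2 b^2) = x^2*y*z^2 - x^3*z - 2*x*y^2*z + x^2*y + y^3 + 2*x*z - 3*y
next, trace(b a b a b) = trace(b)*trace(a b a b) - trace(a b a) = y*z^2 - x*z - y
and trace(a^2 b a b a b) = trace(a)*trace(b a b a b a) - trace(b a b a b) = x*z^3 - y*z^2 - 2*x*z + y
and trace(a^2 b a b a) = trace(a)*trace(a b a b a) - trace(a b a b) = x^2*z^2 - x*y*z - x^2 - z^2 + 2
next, trace(a b^2 a^2 b a b) = trace(b)*trace(a^2 b a b a b) - trace(a^2 b a b a) = x*y*z^3 - x^2*z^2 - y^2*z^2 - x*y*z + x^2 + y^2 + z^2 - 2
trace(a b a b^-1 a b^2 a) = trace(a b^2 a^2 b a)*trace(b) - trace(a b^2 a^2 b a b) = x^2*y^2*z^2 - x^3*y*z - 2*x*y^3*z - x*y*z^3 + x^2*y^2 + x^2*z^2 + y^4 + y^2*z^2 + 3*x*y*z - x^2 - 4*y^2 - z^2 + 2
trace(b^2 a b a b a) = trace(b)*trace(a b a b a b) - trace(a b a b a) = y*z^3 - x*z^2 - 2*y*z + x
next, trace(b^2 a b a b) = trace(b)*trace(a b a b^2) - trace(a b a b) = y^2*z^2 - x*y*z - y^2 - z^2 + 2
trace(a b^2 a b a b a) = trace(a)*trace(b^2 a b a b a) - trace(b^2 a b a b) = x*y*z^3 - x^2*z^2 - y^2*z^2 - x*y*z + x^2 + y^2 + z^2 - 2
next, trace(a b a b a b a b) = trace(b a)*trace(b a b a b a) - trace(b^-1 a^-1 b^-1 a^-1) = z^4 - 4*z^2 + 2
trace(a b^2 a b a b a b) = trace(b)*trace(a b a b a b a b) - trace(a b a b a b a) = y*z^4 - x*z^3 - 3*y*z^2 + 2*x*z + y
trace(a b a b^-1 a b^2 a b) = trace(a b^2 a b a b a)*trace(b) - trace(a b^2 a b a b a b) = x*y^2*z^3 - x^2*y*z^2 - y^3*z^2 - y*z^4 - x*y^2*z + x*z^3 + x^2*y + y^3 + 4*y*z^2 - 2*x*z - 3*y
and trace(b^2 a b^-1 a b a b^-1 a) = trace(a b a b^-1 a b^2 a)*trace(b) - trace(a b a b^-1 a b^2 a b) = x^2*y^3*z^2 - x^3*y^2*z - 2*x*y^4*z - 2*x*y^2*z^3 + x^2*y^3 + 2*x^2*y*z^2 + y^5 + 2*y^3*z^2 + y*z^4 + 4*x*y^2*z - x*z^3 - 2*x^2*y - 5*y^3 - 5*y*z^2 + 2*x*z + 5*y
trace(b a b^-1 a b a b^-1 a^-1 b) = trace(b^2 a b^-1 a b a b^-1)*trace(a) - trace(b^2 a b^-1 a b a b^-1 a) = -x^2*y^3*z^2 + x^3*y^2*z + 2*x*y^4*z + 2*x*y^2*z^3 - x^2*y^3 - x^2*y*z^2 - y^5 - 2*y^3*z^2 - y*z^4 - 5*x*y^2*z + x^2*y + 5*y^3 + 5*y*z^2 + x*z - 5*y
trace(b a b a b^-1 a b) = trace(a b^2 a b a)*trace(b) - trace(a b^2 a b a b) = x*y^2*z^2 - x^2*y*z - y^3*z - y*z^3 + x*z^2 + 3*y*z - x
trace(a^2) = trace(a)*trace(a) - trace(1) = x^2 - 2
next, trace(b a^2 b) = trace(b)*trace(a^2 b) - trace(a^2) = x*y*z - x^2 - y^2 + 2
trace(a b a^2 b a) = trace(a)*trace(b a^2 b a) - trace(b a^2 b) = x^2*z^2 - 2*x*y*z + y^2 - 2
trace(a b a b^2 a b a) = trace(b)*trace(a b a^2 b a b) - trace(a b a^2 b a) = x*y*z^3 - x^2*z^2 - y^2*z^2 + 2
trace(b a b a b^-1 a b a b) = trace(a b a b^2 a b a)*trace(b) - trace(a b a b^2 a b a b) = x*y^2*z^3 - x^2*y*z^2 - y^3*z^2 - y*z^4 + x*z^3 + 3*y*z^2 - 2*x*z + y
trace(a b a b a b a b a) = trace(a)*trace(b a b a b a b a) - trace(b a b a b a b) = x*z^4 - y*z^3 - 3*x*z^2 + 2*y*z + x
trace(a b a b a b a b a b) = trace(b a)*trace(b a b a b a b a) - trace(b^-1 a^-1 b^-1 a^-1 b^-1 a^-1) = z^5 - 5*z^3 + 5*z
trace(b a b a b^-1 a b a b a) = trace(a b a b a b a b a)*trace(b) - trace(a b a b a b a b a b) = x*y*z^4 - y^2*z^3 - z^5 - 3*x*y*z^2 + 2*y^2*z + 5*z^3 + x*y - 5*z
trace(a^-1 b a b a b^-1 a b a b) = trace(b a b a b^-1 a b a b)*trace(a) - trace(b a b a b^-1 a b a b a) = x^2*y^2*z^3 - x^3*y*z^2 - x*y^3*z^2 - 2*x*y*z^4 + x^2*z^3 + y^2*z^3 + z^5 + 6*x*y*z^2 - 2*x^2*z - 2*y^2*z - 5*z^3 + 5*z
trace(b a b^-1 a b a b^-1 a^-1 b a) = trace(a^-1 b a b a b^-1 a b a)*trace(b) - trace(a^-1 b a b a b^-1 a b a b) = -x^2*y^2*z^3 + x^3*y*z^2 + 2*x*y^3*z^2 + 2*x*y*z^4 - x^2*y^2*z - x^2*z^3 - y^4*z - 2*y^2*z^3 - z^5 - 5*x*y*z^2 + 2*x^2*z + 5*y^2*z + 5*z^3 - x*y - 5*z
next, trace(a b a b^-1 a^-1 b a^-1 b a b^-1) = trace(b a b^-1 a b a b^-1 a^-1 b)*trace(a) - trace(b a b^-1 a b a b^-1 a^-1 b a) = -x^3*y^3*z^2 + x^4*y^2*z + 2*x^2*y^4*z + 3*x^2*y^2*z^3 - x^3*y^3 - 2*x^3*y*z^2 - x*y^5 - 4*x*y^3*z^2 - 3*x*y*z^4 - 4*x^2*y^2*z + x^2*z^3 + y^4*z + 2*y^2*z^3 + z^5 + x^3*y + 5*x*y^3 + 10*x*y*z^2 - x^2*z - 5*y^2*z - 5*z^3 - 4*x*y + 5*z

-x^3*y^3*z^2 + x^4*y^2*z + 2*x^2*y^4*z + 3*x^2*y^2*z^3 - x^3*y^3 - 2*x^3*y*z^2 - x*y^5 - 4*x*y^3*z^2 - 3*x*y*z^4 - 4*x^2*y^2*z + x^2*z^3 + y^4*z + 2*y^2*z^3 + z^5 + x^3*y + 5*x*y^3 + 10*x*y*z^2 - x^2*z - 5*y^2*z - 5*z^3 - 4*x*y + 5*z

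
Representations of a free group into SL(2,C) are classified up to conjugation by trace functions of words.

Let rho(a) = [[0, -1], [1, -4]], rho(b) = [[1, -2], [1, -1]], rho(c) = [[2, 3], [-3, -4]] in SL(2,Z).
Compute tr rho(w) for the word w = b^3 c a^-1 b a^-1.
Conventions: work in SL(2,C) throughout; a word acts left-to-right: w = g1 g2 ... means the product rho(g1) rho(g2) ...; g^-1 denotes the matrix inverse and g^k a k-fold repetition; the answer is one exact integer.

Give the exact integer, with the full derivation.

-40

rho(b) = [[1, -2], [1, -1]]
... * rho(b) = [[1, -2], [1, -1]]  ->  [[-1, 0], [0, -1]]
... * rho(b) = [[1, -2], [1, -1]]  ->  [[-1, 2], [-1, 1]]
... * rho(c) = [[2, 3], [-3, -4]]  ->  [[-8, -11], [-5, -7]]
... * rho(a^-1) = [[-4, 1], [-1, 0]]  ->  [[43, -8], [27, -5]]
... * rho(b) = [[1, -2], [1, -1]]  ->  [[35, -78], [22, -49]]
... * rho(a^-1) = [[-4, 1], [-1, 0]]  ->  [[-62, 35], [-39, 22]]
tr = -62 + 22 = -40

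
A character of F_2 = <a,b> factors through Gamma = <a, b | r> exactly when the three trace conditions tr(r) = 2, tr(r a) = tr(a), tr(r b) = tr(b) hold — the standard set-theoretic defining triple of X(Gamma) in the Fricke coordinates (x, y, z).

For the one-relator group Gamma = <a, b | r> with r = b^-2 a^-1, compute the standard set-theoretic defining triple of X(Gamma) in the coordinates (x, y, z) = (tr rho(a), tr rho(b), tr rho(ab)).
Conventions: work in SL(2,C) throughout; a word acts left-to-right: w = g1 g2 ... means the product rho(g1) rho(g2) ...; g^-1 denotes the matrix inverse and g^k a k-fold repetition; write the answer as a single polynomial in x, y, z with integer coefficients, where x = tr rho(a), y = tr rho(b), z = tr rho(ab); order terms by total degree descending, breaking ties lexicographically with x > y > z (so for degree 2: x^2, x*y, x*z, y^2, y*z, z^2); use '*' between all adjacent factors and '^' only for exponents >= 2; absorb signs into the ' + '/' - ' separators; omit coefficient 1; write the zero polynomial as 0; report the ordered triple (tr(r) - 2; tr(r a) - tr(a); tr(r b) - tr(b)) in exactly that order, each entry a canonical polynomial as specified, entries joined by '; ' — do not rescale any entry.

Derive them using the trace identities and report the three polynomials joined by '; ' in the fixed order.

y*z - x - 2; y^2 - x - 2; -y + z

tr(a^-1) = tr(a) = x
tr(a^-1 b) = tr(b)*tr(a) - tr(b a)  (eliminate a^-1) = x*y - z
tr(a^-1 b^-1) = tr(a^-1)*tr(b) - tr(a^-1 b)  (eliminate b^-1) = z
tr(b^-2 a^-1) = tr(a^-1 b^-1)*tr(b) - tr(a^-1)  (eliminate b^-1) = y*z - x
tr(b^-2) = tr(b^-1)*tr(b) - tr(1)  (eliminate b^-1) = y^2 - 2
assemble the triple (tr(r) - 2; tr(r a) - x; tr(r b) - y)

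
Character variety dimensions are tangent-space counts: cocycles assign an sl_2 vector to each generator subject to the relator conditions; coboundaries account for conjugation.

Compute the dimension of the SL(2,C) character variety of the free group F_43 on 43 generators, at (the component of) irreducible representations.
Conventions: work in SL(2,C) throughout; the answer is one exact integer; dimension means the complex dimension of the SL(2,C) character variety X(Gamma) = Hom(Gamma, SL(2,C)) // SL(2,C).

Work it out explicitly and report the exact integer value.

Gamma = F_43 has 43 generators and no relators.
A cocycle picks one sl_2 vector per generator freely, giving dim Z^1 = 3*43 = 129.
At an irreducible rho the centralizer of the image in sl_2 is 0, so the coboundary map sl_2 -> Z^1 is injective: dim B^1 = 3.
dim X = dim H^1 = dim Z^1 - dim B^1 = 129 - 3 = 126.

126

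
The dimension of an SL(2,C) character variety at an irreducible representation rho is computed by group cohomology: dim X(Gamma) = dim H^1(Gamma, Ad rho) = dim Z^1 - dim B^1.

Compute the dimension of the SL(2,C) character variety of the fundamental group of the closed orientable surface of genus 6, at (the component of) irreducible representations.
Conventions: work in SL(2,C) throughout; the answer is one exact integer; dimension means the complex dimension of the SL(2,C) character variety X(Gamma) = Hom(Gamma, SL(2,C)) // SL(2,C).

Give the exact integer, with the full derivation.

The genus-6 surface group: 2g = 12 generators, one relator prod [a_i, b_i].
Unconstrained cocycle data is one sl_2 vector per generator (36 dimensions), cut by the relator condition d_2(z) = 0.
H^2 = coker(d_2) is dual to H^0 = 0 at irreducible rho (Poincare duality), so d_2 is onto: dim Z^1 = 33.
dim B^1 = 3 (coboundaries, injective at irreducible rho).
dim X = dim H^1 = 33 - 3 = 30.

30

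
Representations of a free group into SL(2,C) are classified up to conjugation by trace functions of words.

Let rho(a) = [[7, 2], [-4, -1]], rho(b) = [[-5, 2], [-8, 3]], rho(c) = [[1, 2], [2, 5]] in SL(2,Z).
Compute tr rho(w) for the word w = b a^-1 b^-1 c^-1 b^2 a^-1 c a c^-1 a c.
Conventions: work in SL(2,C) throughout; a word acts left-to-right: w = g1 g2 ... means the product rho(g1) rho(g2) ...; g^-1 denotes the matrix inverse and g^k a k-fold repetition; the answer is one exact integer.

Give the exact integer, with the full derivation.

30973634

rho(b) = [[-5, 2], [-8, 3]]
... * rho(a^-1) = [[-1, -2], [4, 7]]  ->  [[13, 24], [20, 37]]
... * rho(b^-1) = [[3, -2], [8, -5]]  ->  [[231, -146], [356, -225]]
... * rho(c^-1) = [[5, -2], [-2, 1]]  ->  [[1447, -608], [2230, -937]]
... * rho(b) = [[-5, 2], [-8, 3]]  ->  [[-2371, 1070], [-3654, 1649]]
... * rho(b) = [[-5, 2], [-8, 3]]  ->  [[3295, -1532], [5078, -2361]]
... * rho(a^-1) = [[-1, -2], [4, 7]]  ->  [[-9423, -17314], [-14522, -26683]]
... * rho(c) = [[1, 2], [2, 5]]  ->  [[-44051, -105416], [-67888, -162459]]
... * rho(a) = [[7, 2], [-4, -1]]  ->  [[113307, 17314], [174620, 26683]]
... * rho(c^-1) = [[5, -2], [-2, 1]]  ->  [[531907, -209300], [819734, -322557]]
... * rho(a) = [[7, 2], [-4, -1]]  ->  [[4560549, 1273114], [7028366, 1962025]]
... * rho(c) = [[1, 2], [2, 5]]  ->  [[7106777, 15486668], [10952416, 23866857]]
tr = 7106777 + 23866857 = 30973634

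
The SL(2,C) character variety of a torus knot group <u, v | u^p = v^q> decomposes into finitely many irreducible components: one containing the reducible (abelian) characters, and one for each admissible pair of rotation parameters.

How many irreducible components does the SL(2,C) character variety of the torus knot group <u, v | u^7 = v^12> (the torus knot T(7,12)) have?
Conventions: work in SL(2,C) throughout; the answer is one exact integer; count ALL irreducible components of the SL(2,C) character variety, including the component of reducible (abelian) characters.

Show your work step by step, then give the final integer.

34

Gamma = < u, v | u^7 = v^12 > (torus knot T(7,12)); the central element u^7 = v^12 acts as +I or -I in any irreducible SL(2,C) representation.
On an irreducible component, tr(u) is locked at 2*cos(pi*alpha/7) for some alpha in 1..6, and tr(v) at 2*cos(pi*beta/12) for some beta in 1..11.
Consistency of u^7 = (-1)^alpha I with v^12 = (-1)^beta I forces alpha = beta (mod 2).
count pairs: odd alpha (3 choices) x odd beta (6), plus even alpha (3) x even beta (5): 3*6 + 3*5 = 33.
That is 33 components of irreducible characters, and with the reducible (abelian) component the total is 34.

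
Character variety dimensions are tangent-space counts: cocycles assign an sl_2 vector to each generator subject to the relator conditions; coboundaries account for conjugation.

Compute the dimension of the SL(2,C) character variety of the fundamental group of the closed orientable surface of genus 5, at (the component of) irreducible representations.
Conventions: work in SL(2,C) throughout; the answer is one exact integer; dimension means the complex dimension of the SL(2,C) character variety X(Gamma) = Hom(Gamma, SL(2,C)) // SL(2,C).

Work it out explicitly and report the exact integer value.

Gamma = pi_1(Sigma_5) = < a_1, b_1, ..., a_5, b_5 | prod [a_i, b_i] > has 2g = 10 generators and 1 relator.
A cocycle assigns one sl_2 vector per generator subject to the relator condition d_2(z) = 0: dim of the unconstrained space is 3*2g = 30.
At an irreducible rho, H^2 = coker(d_2) vanishes (Poincare duality: H^2 is dual to H^0 = invariants = 0), so d_2 is surjective onto sl_2 and dim Z^1 = 30 - 3 = 27.
dim B^1 = 3 (coboundaries, injective at irreducible rho).
dim X = dim H^1 = 27 - 3 = 24.

24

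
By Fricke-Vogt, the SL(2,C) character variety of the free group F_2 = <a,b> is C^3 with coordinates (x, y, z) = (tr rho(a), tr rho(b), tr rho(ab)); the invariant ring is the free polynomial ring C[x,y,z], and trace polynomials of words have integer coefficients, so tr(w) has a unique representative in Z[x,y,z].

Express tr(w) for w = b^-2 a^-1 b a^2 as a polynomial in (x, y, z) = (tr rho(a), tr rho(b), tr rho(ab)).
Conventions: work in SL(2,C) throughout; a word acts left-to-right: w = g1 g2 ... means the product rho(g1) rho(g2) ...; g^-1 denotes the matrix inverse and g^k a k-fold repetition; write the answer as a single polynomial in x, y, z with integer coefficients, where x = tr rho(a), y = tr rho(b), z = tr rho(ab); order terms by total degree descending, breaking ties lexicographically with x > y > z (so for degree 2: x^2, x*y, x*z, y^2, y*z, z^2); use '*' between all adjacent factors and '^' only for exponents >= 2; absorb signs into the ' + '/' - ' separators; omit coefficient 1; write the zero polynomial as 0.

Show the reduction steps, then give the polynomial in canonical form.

-x^2*y^2*z + x^3*y + x*y^3 + x*y*z^2 - 3*x*y - z

and tr(a^2 b) = tr(a) tr(b a) - tr(b)   [square of a] = x*z - y
and tr(a^2) = tr(a) tr(a) - tr(1)   [square of a] = x^2 - 2
next, tr(b a^2 b) = tr(b) tr(a^2 b) - tr(a^2)   [square of b] = x*y*z - x^2 - y^2 + 2
tr(b a b a) = tr(a b) tr(a b) - tr(1)   [split at a repeated a] = z^2 - 2
next, tr(b a b) = tr(b) tr(a b) - tr(a)   [square of b] = y*z - x
next, tr(b a^2 b a) = tr(a) tr(b a b a) - tr(b a b)   [square of a] = x*z^2 - y*z - x
and tr(a^-1 b a^2 b) = tr(b a^2 b) tr(a) - tr(b a^2 b a)   [inverse elimination on a] = x^2*y*z - x^3 - x*y^2 - x*z^2 + y*z + 3*x
and tr(b^-1 a^-1 b a^2) = tr(a^-1 b a^2) tr(b) - tr(a^-1 b a^2 b)   [inverse elimination on b] = -x^2*y*z + x^3 + x*y^2 + x*z^2 - 3*x
tr(b^-2 a^-1 b a^2) = tr(b^-1 a^-1 b a^2) tr(b) - tr(b^-1 a^-1 b a^2 b)   [inverse elimination on b] = -x^2*y^2*z + x^3*y + x*y^3 + x*y*z^2 - 3*x*y - z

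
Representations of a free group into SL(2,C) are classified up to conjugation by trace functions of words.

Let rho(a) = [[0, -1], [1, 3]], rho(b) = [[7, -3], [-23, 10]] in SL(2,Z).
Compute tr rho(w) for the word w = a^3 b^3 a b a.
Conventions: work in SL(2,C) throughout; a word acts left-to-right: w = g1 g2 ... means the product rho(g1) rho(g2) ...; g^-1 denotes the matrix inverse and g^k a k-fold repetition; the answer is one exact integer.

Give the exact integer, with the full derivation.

13115735

rho(a) = [[0, -1], [1, 3]]
... * rho(a) = [[0, -1], [1, 3]]  ->  [[-1, -3], [3, 8]]
... * rho(a) = [[0, -1], [1, 3]]  ->  [[-3, -8], [8, 21]]
... * rho(b) = [[7, -3], [-23, 10]]  ->  [[163, -71], [-427, 186]]
... * rho(b) = [[7, -3], [-23, 10]]  ->  [[2774, -1199], [-7267, 3141]]
... * rho(b) = [[7, -3], [-23, 10]]  ->  [[46995, -20312], [-123112, 53211]]
... * rho(a) = [[0, -1], [1, 3]]  ->  [[-20312, -107931], [53211, 282745]]
... * rho(b) = [[7, -3], [-23, 10]]  ->  [[2340229, -1018374], [-6130658, 2667817]]
... * rho(a) = [[0, -1], [1, 3]]  ->  [[-1018374, -5395351], [2667817, 14134109]]
tr = -1018374 + 14134109 = 13115735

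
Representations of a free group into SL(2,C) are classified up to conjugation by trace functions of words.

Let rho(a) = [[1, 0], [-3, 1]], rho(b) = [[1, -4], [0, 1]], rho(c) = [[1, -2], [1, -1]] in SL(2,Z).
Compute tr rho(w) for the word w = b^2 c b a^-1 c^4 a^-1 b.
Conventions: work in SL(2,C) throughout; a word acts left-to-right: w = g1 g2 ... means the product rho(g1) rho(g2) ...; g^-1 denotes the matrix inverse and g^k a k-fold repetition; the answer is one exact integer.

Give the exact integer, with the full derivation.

rho(b) = [[1, -4], [0, 1]]
... * rho(b) = [[1, -4], [0, 1]]  ->  [[1, -8], [0, 1]]
... * rho(c) = [[1, -2], [1, -1]]  ->  [[-7, 6], [1, -1]]
... * rho(b) = [[1, -4], [0, 1]]  ->  [[-7, 34], [1, -5]]
... * rho(a^-1) = [[1, 0], [3, 1]]  ->  [[95, 34], [-14, -5]]
... * rho(c) = [[1, -2], [1, -1]]  ->  [[129, -224], [-19, 33]]
... * rho(c) = [[1, -2], [1, -1]]  ->  [[-95, -34], [14, 5]]
... * rho(c) = [[1, -2], [1, -1]]  ->  [[-129, 224], [19, -33]]
... * rho(c) = [[1, -2], [1, -1]]  ->  [[95, 34], [-14, -5]]
... * rho(a^-1) = [[1, 0], [3, 1]]  ->  [[197, 34], [-29, -5]]
... * rho(b) = [[1, -4], [0, 1]]  ->  [[197, -754], [-29, 111]]
tr = 197 + 111 = 308

308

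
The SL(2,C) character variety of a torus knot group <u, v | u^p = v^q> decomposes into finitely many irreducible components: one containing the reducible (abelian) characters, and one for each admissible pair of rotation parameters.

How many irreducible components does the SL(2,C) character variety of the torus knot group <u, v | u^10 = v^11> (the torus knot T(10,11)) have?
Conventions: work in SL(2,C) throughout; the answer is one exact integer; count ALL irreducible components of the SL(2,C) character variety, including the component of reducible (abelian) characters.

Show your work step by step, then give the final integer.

46

In the torus knot group T(10,11), u^10 = v^11 is central, so an irreducible representation sends it to +I or -I (Schur).
So on each irreducible component the traces are pinned: tr(u) = 2*cos(pi*alpha/10) with 1 <= alpha <= 9, tr(v) = 2*cos(pi*beta/11) with 1 <= beta <= 10.
Consistency of u^10 = (-1)^alpha I with v^11 = (-1)^beta I forces alpha = beta (mod 2).
count pairs: odd alpha (5 choices) x odd beta (5), plus even alpha (4) x even beta (5): 5*5 + 4*5 = 45.
That is 45 components of irreducible characters, and with the reducible (abelian) component the total is 46.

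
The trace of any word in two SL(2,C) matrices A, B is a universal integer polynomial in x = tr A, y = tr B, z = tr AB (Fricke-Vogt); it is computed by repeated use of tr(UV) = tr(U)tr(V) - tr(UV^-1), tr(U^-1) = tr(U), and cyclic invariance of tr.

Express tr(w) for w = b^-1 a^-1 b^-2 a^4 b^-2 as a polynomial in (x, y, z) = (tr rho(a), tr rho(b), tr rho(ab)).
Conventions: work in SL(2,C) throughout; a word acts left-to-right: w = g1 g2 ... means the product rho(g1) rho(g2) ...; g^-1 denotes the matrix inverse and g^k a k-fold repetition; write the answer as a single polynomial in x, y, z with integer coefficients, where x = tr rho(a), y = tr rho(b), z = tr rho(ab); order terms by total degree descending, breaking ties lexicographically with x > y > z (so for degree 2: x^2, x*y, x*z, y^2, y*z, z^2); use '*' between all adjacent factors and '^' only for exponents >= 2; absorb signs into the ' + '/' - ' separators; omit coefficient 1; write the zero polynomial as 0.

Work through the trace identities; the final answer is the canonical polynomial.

reduce: tr(a^2) = tr(a) * tr(a) - tr(1)  (reduce the a square) = x^2 - 2
tr(a^3) = tr(a) * tr(a^2) - tr(a)  (reduce the a square) = x^3 - 3*x
reduce: tr(a b a) = tr(a) * tr(b a) - tr(b)  (reduce the a square) = x*z - y
tr(a^3 b) = tr(a) * tr(a b a) - tr(a b)  (reduce the a square) = x^2*z - x*y - z
tr(a^3 b^-1) = tr(a^3) * tr(b) - tr(a^3 b)  (eliminate b^-1) = x^3*y - x^2*z - 2*x*y + z
tr(b^2 a) = tr(b) * tr(a b) - tr(a)  (reduce the b square) = y*z - x
tr(b^2) = tr(b) * tr(b) - tr(1)  (reduce the b square) = y^2 - 2
so tr(b^2 a^2) = tr(a) * tr(b^2 a) - tr(b^2)  (reduce the a square) = x*y*z - x^2 - y^2 + 2
reduce: tr(a^2 b^2 a) = tr(a) * tr(b^2 a^2) - tr(b^2 a)  (reduce the a square) = x^2*y*z - x^3 - x*y^2 - y*z + 3*x
so tr(b a^4 b) = tr(a) * tr(a^2 b^2 a) - tr(a^2 b^2)  (reduce the a square) = x^3*y*z - x^4 - x^2*y^2 - 2*x*y*z + 4*x^2 + y^2 - 2
tr(b a b a) = tr(a b) * tr(a b) - tr(1)  (split on a) = z^2 - 2
tr(a b a b a) = tr(a) * tr(b a b a) - tr(b a b)  (reduce the a square) = x*z^2 - y*z - x
tr(a b a b a^2) = tr(a) * tr(a b a b a) - tr(a b a b)  (reduce the a square) = x^2*z^2 - x*y*z - x^2 - z^2 + 2
reduce: tr(b a^4 b a) = tr(a) * tr(a b a b a^2) - tr(a b a b a)  (reduce the a square) = x^3*z^2 - x^2*y*z - x^3 - 2*x*z^2 + y*z + 3*x
tr(a^-1 b a^4 b) = tr(b a^4 b) * tr(a) - tr(b a^4 b a)  (eliminate a^-1) = x^4*y*z - x^5 - x^3*y^2 - x^3*z^2 - x^2*y*z + 5*x^3 + x*y^2 + 2*x*z^2 - y*z - 5*x
tr(a^4 b^-1 a^-1 b) = tr(a^-1 b a^4) * tr(b) - tr(a^-1 b a^4 b)  (eliminate b^-1) = -x^4*y*z + x^5 + x^3*y^2 + x^3*z^2 + 2*x^2*y*z - 5*x^3 - 2*x*y^2 - 2*x*z^2 + 5*x
reduce: tr(a^-1 b^-1 a^4 b^-1) = tr(a^4 b^-1 a^-1) * tr(b) - tr(a^4 b^-1 a^-1 b)  (eliminate b^-1) = x^4*y*z - x^5 - x^3*z^2 - 3*x^2*y*z + 5*x^3 + 2*x*z^2 + y*z - 5*x
so tr(b^-1 a^4 b^-2 a^-1) = tr(a^-1 b^-1 a^4 b^-1) * tr(b) - tr(a^-1 b^-1 a^4)  (eliminate b^-1) = x^4*y^2*z - x^5*y - x^3*y*z^2 - 3*x^2*y^2*z + 4*x^3*y + 2*x*y*z^2 + x^2*z + y^2*z - 3*x*y - z
reduce: tr(a^3 b^-2) = tr(b^-1 a^3) * tr(b) - tr(b^-1 a^3 b)  (eliminate b^-1) = x^3*y^2 - x^2*y*z - x^3 - 2*x*y^2 + y*z + 3*x
reduce: tr(a^-1 b^-2 a^4 b^-2) = tr(b^-1 a^4 b^-2 a^-1) * tr(b) - tr(b^-1 a^4 b^-2 a^-1 b)  (eliminate b^-1) = x^4*y^3*z - x^5*y^2 - x^3*y^2*z^2 - 3*x^2*y^3*z + 3*x^3*y^2 + 2*x*y^2*z^2 + 2*x^2*y*z + y^3*z + x^3 - x*y^2 - 2*y*z - 3*x
so tr(a^4) = tr(a) * tr(a^3) - tr(a^2)  (reduce the a square) = x^4 - 4*x^2 + 2
tr(a^4 b) = tr(a) * tr(a b a^2) - tr(a b a)  (reduce the a square) = x^3*z - x^2*y - 2*x*z + y
tr(b^-1 a^4) = tr(a^4) * tr(b) - tr(a^4 b)  (eliminate b^-1) = x^4*y - x^3*z - 3*x^2*y + 2*x*z + y
tr(a^4 b a) = tr(a) * tr(a^3 b a) - tr(a^3 b)  (reduce the a square) = x^4*z - x^3*y - 3*x^2*z + 2*x*y + z
so tr(b^-1 a^4 b a) = tr(a^4 b a) * tr(b) - tr(a^4 b a b)  (eliminate b^-1) = x^4*y*z - x^3*y^2 - x^3*z^2 - 2*x^2*y*z + x^3 + 2*x*y^2 + 2*x*z^2 - 3*x
tr(b^-2 a^4 b a) = tr(b^-1 a^4 b a) * tr(b) - tr(b^-1 a^4 b a b)  (eliminate b^-1) = x^4*y^2*z - x^3*y^3 - x^3*y*z^2 - x^4*z - 2*x^2*y^2*z + 2*x^3*y + 2*x*y^3 + 2*x*y*z^2 + 3*x^2*z - 5*x*y - z
tr(a^-1 b^-2 a^4 b) = tr(b^-2 a^4 b) * tr(a) - tr(b^-2 a^4 b a)  (eliminate a^-1) = -x^4*y^2*z + x^5*y + x^3*y^3 + x^3*y*z^2 + 2*x^2*y^2*z - 5*x^3*y - 2*x*y^3 - 2*x*y*z^2 - x^2*z + 6*x*y + z
so tr(a^-1 b^-2 a^4 b^-1) = tr(a^-1 b^-2 a^4) * tr(b) - tr(a^-1 b^-2 a^4 b)  (eliminate b^-1) = x^4*y^2*z - x^5*y - x^3*y*z^2 - 3*x^2*y^2*z + 4*x^3*y + 2*x*y*z^2 + x^2*z + y^2*z - 3*x*y - z
so tr(b^-1 a^-1 b^-2 a^4 b^-2) = tr(a^-1 b^-2 a^4 b^-2) * tr(b) - tr(a^-1 b^-2 a^4 b^-1)  (eliminate b^-1) = x^4*y^4*z - x^5*y^3 - x^3*y^3*z^2 - x^4*y^2*z - 3*x^2*y^4*z + x^5*y + 3*x^3*y^3 + x^3*y*z^2 + 2*x*y^3*z^2 + 5*x^2*y^2*z + y^4*z - 3*x^3*y - x*y^3 - 2*x*y*z^2 - x^2*z - 3*y^2*z + z

x^4*y^4*z - x^5*y^3 - x^3*y^3*z^2 - x^4*y^2*z - 3*x^2*y^4*z + x^5*y + 3*x^3*y^3 + x^3*y*z^2 + 2*x*y^3*z^2 + 5*x^2*y^2*z + y^4*z - 3*x^3*y - x*y^3 - 2*x*y*z^2 - x^2*z - 3*y^2*z + z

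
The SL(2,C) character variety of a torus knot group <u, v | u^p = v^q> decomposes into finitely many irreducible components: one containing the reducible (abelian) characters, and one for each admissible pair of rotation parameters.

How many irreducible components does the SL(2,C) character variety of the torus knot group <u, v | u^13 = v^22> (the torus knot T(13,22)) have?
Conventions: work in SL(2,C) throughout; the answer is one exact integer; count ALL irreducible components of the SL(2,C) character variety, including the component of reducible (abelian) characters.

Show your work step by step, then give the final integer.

In the torus knot group T(13,22), u^13 = v^22 is central, so an irreducible representation sends it to +I or -I (Schur).
So on each irreducible component the traces are pinned: tr(u) = 2*cos(pi*alpha/13) with 1 <= alpha <= 12, tr(v) = 2*cos(pi*beta/22) with 1 <= beta <= 21.
Consistency of u^13 = (-1)^alpha I with v^22 = (-1)^beta I forces alpha = beta (mod 2).
Counting: 6 odd alphas x 11 odd betas + 6 even alphas x 10 even betas = 66 + 60 = 126.
Total: 126 irreducible-character components + 1 reducible (abelian) component = 127.

127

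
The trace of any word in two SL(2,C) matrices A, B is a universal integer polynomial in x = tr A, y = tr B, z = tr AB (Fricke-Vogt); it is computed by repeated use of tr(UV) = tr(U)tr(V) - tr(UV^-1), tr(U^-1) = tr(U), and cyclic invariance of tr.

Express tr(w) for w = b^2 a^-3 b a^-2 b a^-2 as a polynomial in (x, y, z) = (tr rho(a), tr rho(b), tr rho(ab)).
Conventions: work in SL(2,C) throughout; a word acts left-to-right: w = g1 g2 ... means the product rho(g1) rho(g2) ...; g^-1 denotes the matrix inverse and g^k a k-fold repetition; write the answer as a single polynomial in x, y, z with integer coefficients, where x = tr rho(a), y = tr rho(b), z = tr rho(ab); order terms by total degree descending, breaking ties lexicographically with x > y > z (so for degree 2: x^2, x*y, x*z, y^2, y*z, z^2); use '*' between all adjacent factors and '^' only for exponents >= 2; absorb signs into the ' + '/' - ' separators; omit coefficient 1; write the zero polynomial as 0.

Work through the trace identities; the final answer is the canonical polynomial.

trace(b^2) = trace(b)*trace(b) - trace(1)  (reduce the b square) = y^2 - 2
trace(b^3) = trace(b)*trace(b^2) - trace(b)  (reduce the b square) = y^3 - 3*y
trace(b^4) = trace(b)*trace(b^3) - trace(b^2)  (reduce the b square) = y^4 - 4*y^2 + 2
trace(a b^2) = trace(b)*trace(a b) - trace(a)  (reduce the b square) = y*z - x
trace(b^2 a b) = trace(b)*trace(a b^2) - trace(a b)  (reduce the b square) = y^2*z - x*y - z
trace(b^4 a) = trace(b)*trace(b^2 a b) - trace(b^2 a)  (reduce the b square) = y^3*z - x*y^2 - 2*y*z + x
trace(b a^-1 b^3) = trace(b^4)*trace(a) - trace(b^4 a)  (eliminate a^-1) = x*y^4 - y^3*z - 3*x*y^2 + 2*y*z + x
trace(a b a b) = trace(b a)*trace(b a) - trace(1)  (split on b) = z^2 - 2
trace(a b a) = trace(a)*trace(b a) - trace(b)  (reduce the a square) = x*z - y
trace(b a b a b) = trace(b)*trace(a b a b) - trace(a b a)  (reduce the b square) = y*z^2 - x*z - y
trace(b^3 a b a) = trace(b)*trace(b a b a b) - trace(b a b a)  (reduce the b square) = y^2*z^2 - x*y*z - y^2 - z^2 + 2
trace(b a^-1 b^3 a) = trace(b^3 a b)*trace(a) - trace(b^3 a b a)  (eliminate a^-1) = x*y^3*z - x^2*y^2 - y^2*z^2 - x*y*z + x^2 + y^2 + z^2 - 2
trace(b a^-1 b^3 a^-1) = trace(b a^-1 b^3)*trace(a) - trace(b a^-1 b^3 a)  (eliminate a^-1) = x^2*y^4 - 2*x*y^3*z - 2*x^2*y^2 + y^2*z^2 + 3*x*y*z - y^2 - z^2 + 2
trace(b a^-2 b a^-1 b^2) = trace(b a^-1 b^3 a^-1)*trace(a) - trace(b a^-1 b^3)  (eliminate a^-1) = x^3*y^4 - 2*x^2*y^3*z - 2*x^3*y^2 - x*y^4 + x*y^2*z^2 + 3*x^2*y*z + y^3*z + 2*x*y^2 - x*z^2 - 2*y*z + x
trace(a b^2 a) = trace(a)*trace(b^2 a) - trace(b^2)  (reduce the a square) = x*y*z - x^2 - y^2 + 2
trace(b^2 a b^2 a) = trace(b)*trace(a b^2 a b) - trace(a b^2 a)  (reduce the b square) = y^2*z^2 - 2*x*y*z + x^2 - 2
trace(b a^-1 b^2 a b) = trace(b^2 a b^2)*trace(a) - trace(b^2 a b^2 a)  (eliminate a^-1) = x*y^3*z - x^2*y^2 - y^2*z^2 + 2
trace(a b a b a b) = trace(a b)*trace(a b a b) - trace(a^-1 b^-1)  (split on a) = z^3 - 3*z
trace(a b a b a) = trace(a)*trace(b a b a) - trace(b a b)  (reduce the a square) = x*z^2 - y*z - x
trace(b^2 a b a b a) = trace(b)*trace(a b a b a b) - trace(a b a b a)  (reduce the b square) = y*z^3 - x*z^2 - 2*y*z + x
trace(b a^-1 b^2 a b a) = trace(b^2 a b a b)*trace(a) - trace(b^2 a b a b a)  (eliminate a^-1) = x*y^2*z^2 - x^2*y*z - y*z^3 - x*y^2 + 2*y*z + x
trace(a^-1 b a^-1 b^2 a b) = trace(b a^-1 b^2 a b)*trace(a) - trace(b a^-1 b^2 a b a)  (eliminate a^-1) = x^2*y^3*z - x^3*y^2 - 2*x*y^2*z^2 + x^2*y*z + y*z^3 + x*y^2 - 2*y*z + x
trace(b a^-2 b a^-1 b^2 a) = trace(a^-1 b a^-1 b^2 a b)*trace(a) - trace(a^-1 b a^-1 b^2 a b a)  (eliminate a^-1) = x^3*y^3*z - x^4*y^2 - 2*x^2*y^2*z^2 + x^3*y*z - x*y^3*z + x*y*z^3 + 2*x^2*y^2 + y^2*z^2 - 2*x*y*z + x^2 - 2
trace(b a^-2 b a^-1 b^2 a^-1) = trace(b a^-2 b a^-1 b^2)*trace(a) - trace(b a^-2 b a^-1 b^2 a)  (eliminate a^-1) = x^4*y^4 - 3*x^3*y^3*z - x^4*y^2 - x^2*y^4 + 3*x^2*y^2*z^2 + 2*x^3*y*z + 2*x*y^3*z - x*y*z^3 - x^2*z^2 - y^2*z^2 + 2
trace(a^-1 b a^-2 b a^-1 b^2 a^-1) = trace(b a^-2 b a^-1 b^2 a^-1)*trace(a) - trace(b a^-2 b a^-1 b^2)  (eliminate a^-1) = x^5*y^4 - 3*x^4*y^3*z - x^5*y^2 - 2*x^3*y^4 + 3*x^3*y^2*z^2 + 2*x^4*y*z + 4*x^2*y^3*z - x^2*y*z^3 + 2*x^3*y^2 - x^3*z^2 + x*y^4 - 2*x*y^2*z^2 - 3*x^2*y*z - y^3*z - 2*x*y^2 + x*z^2 + 2*y*z + x
trace(b^2 a^-3 b a^-2 b a^-1) = trace(a^-1 b a^-2 b a^-1 b^2 a^-1)*trace(a) - trace(a^-1 b a^-2 b a^-1 b^2)  (eliminate a^-1) = x^6*y^4 - 3*x^5*y^3*z - x^6*y^2 - 3*x^4*y^4 + 3*x^4*y^2*z^2 + 2*x^5*y*z + 7*x^3*y^3*z - x^3*y*z^3 + 3*x^4*y^2 - x^4*z^2 + 2*x^2*y^4 - 5*x^2*y^2*z^2 - 5*x^3*y*z - 3*x*y^3*z + x*y*z^3 - 2*x^2*y^2 + 2*x^2*z^2 + y^2*z^2 + 2*x*y*z + x^2 - 2
trace(b^4 a^-2) = trace(b^4 a^-1)*trace(a) - trace(b^4)  (eliminate a^-1) = x^2*y^4 - x*y^3*z - 3*x^2*y^2 - y^4 + 2*x*y*z + x^2 + 4*y^2 - 2
trace(b^3 a^-3 b) = trace(b^4 a^-2)*trace(a) - trace(b^4 a^-1)  (eliminate a^-1) = x^3*y^4 - x^2*y^3*z - 3*x^3*y^2 - 2*x*y^4 + 2*x^2*y*z + y^3*z + x^3 + 7*x*y^2 - 2*y*z - 3*x
trace(b a b^3 a^-1) = trace(b a b^3)*trace(a) - trace(b a b^3 a)  (eliminate a^-1) = x*y^3*z - x^2*y^2 - y^2*z^2 - x*y*z + x^2 + y^2 + z^2 - 2
trace(a^-1 b a b^3 a^-1) = trace(b a b^3 a^-1)*trace(a) - trace(b a b^3)  (eliminate a^-1) = x^2*y^3*z - x^3*y^2 - x*y^2*z^2 - x^2*y*z - y^3*z + x^3 + 2*x*y^2 + x*z^2 + 2*y*z - 3*x
trace(b^3 a^-3 b a) = trace(a^-1 b a b^3 a^-1)*trace(a) - trace(a^-1 b a b^3)  (eliminate a^-1) = x^3*y^3*z - x^4*y^2 - x^2*y^2*z^2 - x^3*y*z - 2*x*y^3*z + x^4 + 3*x^2*y^2 + x^2*z^2 + y^2*z^2 + 3*x*y*z - 4*x^2 - y^2 - z^2 + 2
trace(b^3 a^-3 b a^-1) = trace(b^3 a^-3 b)*trace(a) - trace(b^3 a^-3 b a)  (eliminate a^-1) = x^4*y^4 - 2*x^3*y^3*z - 2*x^4*y^2 - 2*x^2*y^4 + x^2*y^2*z^2 + 3*x^3*y*z + 3*x*y^3*z + 4*x^2*y^2 - x^2*z^2 - y^2*z^2 - 5*x*y*z + x^2 + y^2 + z^2 - 2
trace(b^2 a^-3 b a^-2 b) = trace(b^3 a^-3 b a^-1)*trace(a) - trace(b^3 a^-3 b)  (eliminate a^-1) = x^5*y^4 - 2*x^4*y^3*z - 2*x^5*y^2 - 3*x^3*y^4 + x^3*y^2*z^2 + 3*x^4*y*z + 4*x^2*y^3*z + 7*x^3*y^2 - x^3*z^2 + 2*x*y^4 - x*y^2*z^2 - 7*x^2*y*z - y^3*z - 6*x*y^2 + x*z^2 + 2*y*z + x
trace(b^2 a^-3 b a^-2 b a^-2) = trace(b^2 a^-3 b a^-2 b a^-1)*trace(a) - trace(b^2 a^-3 b a^-2 b)  (eliminate a^-1) = x^7*y^4 - 3*x^6*y^3*z - x^7*y^2 - 4*x^5*y^4 + 3*x^5*y^2*z^2 + 2*x^6*y*z + 9*x^4*y^3*z - x^4*y*z^3 + 5*x^5*y^2 - x^5*z^2 + 5*x^3*y^4 - 6*x^3*y^2*z^2 - 8*x^4*y*z - 7*x^2*y^3*z + x^2*y*z^3 - 9*x^3*y^2 + 3*x^3*z^2 - 2*x*y^4 + 2*x*y^2*z^2 + 9*x^2*y*z + y^3*z + x^3 + 6*x*y^2 - x*z^2 - 2*y*z - 3*x

x^7*y^4 - 3*x^6*y^3*z - x^7*y^2 - 4*x^5*y^4 + 3*x^5*y^2*z^2 + 2*x^6*y*z + 9*x^4*y^3*z - x^4*y*z^3 + 5*x^5*y^2 - x^5*z^2 + 5*x^3*y^4 - 6*x^3*y^2*z^2 - 8*x^4*y*z - 7*x^2*y^3*z + x^2*y*z^3 - 9*x^3*y^2 + 3*x^3*z^2 - 2*x*y^4 + 2*x*y^2*z^2 + 9*x^2*y*z + y^3*z + x^3 + 6*x*y^2 - x*z^2 - 2*y*z - 3*x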